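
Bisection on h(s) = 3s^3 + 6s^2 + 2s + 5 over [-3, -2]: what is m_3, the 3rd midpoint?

s = -2.5 gives h = -9.375, negative; keep [-2.5, -2]
s = -2.25 gives h = -3.296875, negative; keep [-2.25, -2]
s = -2.125 gives h = -0.943359, negative; keep [-2.125, -2]

-2.125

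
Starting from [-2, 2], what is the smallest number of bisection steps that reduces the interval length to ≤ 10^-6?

22

Width after n steps is 4/2^n. Need 2^n ≥ 4/10^-6 = 4000000.
2^21 = 2097152 < 4000000 ≤ 2^22 = 4194304, so n = 22.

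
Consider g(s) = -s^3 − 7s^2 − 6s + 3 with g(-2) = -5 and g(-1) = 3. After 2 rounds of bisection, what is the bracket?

m = -1.5, g(m) = -0.375 (−); new bracket [-1.5, -1]
m = -1.25, g(m) = 1.515625 (+); new bracket [-1.5, -1.25]

[-1.5, -1.25]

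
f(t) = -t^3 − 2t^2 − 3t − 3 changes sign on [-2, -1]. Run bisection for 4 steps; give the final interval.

[-1.4375, -1.375]

f(-1.5) = 0.375 > 0, so the root lies in [-1.5, -1]
f(-1.25) = -0.421875 < 0, so the root lies in [-1.5, -1.25]
f(-1.375) = -0.056641 < 0, so the root lies in [-1.5, -1.375]
f(-1.4375) = 0.1501 > 0, so the root lies in [-1.4375, -1.375]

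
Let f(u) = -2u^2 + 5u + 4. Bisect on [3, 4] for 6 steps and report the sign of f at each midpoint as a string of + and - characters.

--+---

f(3.5) = -3 < 0, so the root lies in [3, 3.5]
f(3.25) = -0.875 < 0, so the root lies in [3, 3.25]
f(3.125) = 0.09375 > 0, so the root lies in [3.125, 3.25]
f(3.1875) = -0.3828 < 0, so the root lies in [3.125, 3.1875]
f(3.15625) = -0.1426 < 0, so the root lies in [3.125, 3.15625]
f(3.140625) = -0.0239 < 0, so the root lies in [3.125, 3.140625]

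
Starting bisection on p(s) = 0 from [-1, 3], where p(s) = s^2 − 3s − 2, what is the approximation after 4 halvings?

s = 1 gives p = -4, negative; keep [-1, 1]
s = 0 gives p = -2, negative; keep [-1, 0]
s = -0.5 gives p = -0.25, negative; keep [-1, -0.5]
s = -0.75 gives p = 0.8125, positive; keep [-0.75, -0.5]

-0.75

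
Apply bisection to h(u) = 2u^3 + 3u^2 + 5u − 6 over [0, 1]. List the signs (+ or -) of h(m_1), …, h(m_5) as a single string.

-+---

midpoint 0.5: h = -2.5 < 0 → [0.5, 1]
midpoint 0.75: h = 0.28125 > 0 → [0.5, 0.75]
midpoint 0.625: h = -1.214844 < 0 → [0.625, 0.75]
midpoint 0.6875: h = -0.4946 < 0 → [0.6875, 0.75]
midpoint 0.71875: h = -0.1138 < 0 → [0.71875, 0.75]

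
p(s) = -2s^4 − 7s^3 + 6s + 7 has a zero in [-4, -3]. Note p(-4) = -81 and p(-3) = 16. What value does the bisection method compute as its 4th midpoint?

-3.3125

midpoint -3.5: p = -14 < 0 → [-3.5, -3]
midpoint -3.25: p = 4.664062 > 0 → [-3.5, -3.25]
midpoint -3.375: p = -3.63916 < 0 → [-3.375, -3.25]
midpoint -3.3125: p = 0.7551 > 0 → [-3.375, -3.3125]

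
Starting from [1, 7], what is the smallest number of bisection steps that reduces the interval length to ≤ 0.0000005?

24

Width after n steps is 6/2^n. Need 2^n ≥ 6/0.0000005 = 12000000.
2^23 = 8388608 < 12000000 ≤ 2^24 = 16777216, so n = 24.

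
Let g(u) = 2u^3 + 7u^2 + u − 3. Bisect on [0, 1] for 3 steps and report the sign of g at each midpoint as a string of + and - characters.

u = 0.5 gives g = -0.5, negative; keep [0.5, 1]
u = 0.75 gives g = 2.53125, positive; keep [0.5, 0.75]
u = 0.625 gives g = 0.847656, positive; keep [0.5, 0.625]

-++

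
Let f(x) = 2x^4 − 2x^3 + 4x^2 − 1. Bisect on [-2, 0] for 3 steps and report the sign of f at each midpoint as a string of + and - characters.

++-

x = -1 gives f = 7, positive; keep [-1, 0]
x = -0.5 gives f = 0.375, positive; keep [-0.5, 0]
x = -0.25 gives f = -0.710938, negative; keep [-0.5, -0.25]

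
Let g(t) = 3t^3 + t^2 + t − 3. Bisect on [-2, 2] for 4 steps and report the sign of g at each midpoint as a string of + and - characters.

-+--

midpoint 0: g = -3 < 0 → [0, 2]
midpoint 1: g = 2 > 0 → [0, 1]
midpoint 0.5: g = -1.875 < 0 → [0.5, 1]
midpoint 0.75: g = -0.4219 < 0 → [0.75, 1]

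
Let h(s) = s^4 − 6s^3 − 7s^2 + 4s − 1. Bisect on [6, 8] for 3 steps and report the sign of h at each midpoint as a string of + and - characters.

s = 7 gives h = 27, positive; keep [6, 7]
s = 6.5 gives h = -133.4375, negative; keep [6.5, 7]
s = 6.75 gives h = -62.277344, negative; keep [6.75, 7]

+--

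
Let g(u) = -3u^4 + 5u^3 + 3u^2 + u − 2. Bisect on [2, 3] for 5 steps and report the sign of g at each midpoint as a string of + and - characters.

--+--

u = 2.5 gives g = -19.8125, negative; keep [2, 2.5]
u = 2.25 gives g = -4.496094, negative; keep [2, 2.25]
u = 2.125 gives g = 0.477783, positive; keep [2.125, 2.25]
u = 2.1875 gives g = -1.8125, negative; keep [2.125, 2.1875]
u = 2.15625 gives g = -0.6202, negative; keep [2.125, 2.15625]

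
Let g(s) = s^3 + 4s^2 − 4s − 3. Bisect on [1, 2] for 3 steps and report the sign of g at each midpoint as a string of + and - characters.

++-

m = 1.5, g(m) = 3.375 (+); new bracket [1, 1.5]
m = 1.25, g(m) = 0.203125 (+); new bracket [1, 1.25]
m = 1.125, g(m) = -1.013672 (−); new bracket [1.125, 1.25]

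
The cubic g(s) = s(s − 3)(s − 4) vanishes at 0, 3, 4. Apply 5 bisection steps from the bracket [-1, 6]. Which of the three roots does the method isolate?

0

s = 2.5 gives g = 1.875, positive; keep [-1, 2.5]
s = 0.75 gives g = 5.484375, positive; keep [-1, 0.75]
s = -0.125 gives g = -1.611328, negative; keep [-0.125, 0.75]
s = 0.3125 gives g = 3.0969, positive; keep [-0.125, 0.3125]
s = 0.09375 gives g = 1.0643, positive; keep [-0.125, 0.09375]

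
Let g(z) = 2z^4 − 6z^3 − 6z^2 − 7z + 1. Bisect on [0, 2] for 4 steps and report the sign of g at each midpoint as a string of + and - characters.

m = 1, g(m) = -16 (−); new bracket [0, 1]
m = 0.5, g(m) = -4.625 (−); new bracket [0, 0.5]
m = 0.25, g(m) = -1.210938 (−); new bracket [0, 0.25]
m = 0.125, g(m) = 0.02 (+); new bracket [0.125, 0.25]

---+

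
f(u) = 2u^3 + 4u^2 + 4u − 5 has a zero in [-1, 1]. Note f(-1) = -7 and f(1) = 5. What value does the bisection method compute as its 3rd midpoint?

0.75

m = 0, f(m) = -5 (−); new bracket [0, 1]
m = 0.5, f(m) = -1.75 (−); new bracket [0.5, 1]
m = 0.75, f(m) = 1.09375 (+); new bracket [0.5, 0.75]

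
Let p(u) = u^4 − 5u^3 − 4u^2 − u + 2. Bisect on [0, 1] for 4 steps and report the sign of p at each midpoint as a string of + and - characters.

m = 0.5, p(m) = -0.0625 (−); new bracket [0, 0.5]
m = 0.25, p(m) = 1.425781 (+); new bracket [0.25, 0.5]
m = 0.375, p(m) = 0.818604 (+); new bracket [0.375, 0.5]
m = 0.4375, p(m) = 0.4148 (+); new bracket [0.4375, 0.5]

-+++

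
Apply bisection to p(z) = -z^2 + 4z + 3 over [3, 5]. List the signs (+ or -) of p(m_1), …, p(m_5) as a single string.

++-+-

z = 4 gives p = 3, positive; keep [4, 5]
z = 4.5 gives p = 0.75, positive; keep [4.5, 5]
z = 4.75 gives p = -0.5625, negative; keep [4.5, 4.75]
z = 4.625 gives p = 0.1094, positive; keep [4.625, 4.75]
z = 4.6875 gives p = -0.2227, negative; keep [4.625, 4.6875]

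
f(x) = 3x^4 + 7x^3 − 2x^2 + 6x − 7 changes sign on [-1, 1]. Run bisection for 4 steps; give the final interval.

m = 0, f(m) = -7 (−); new bracket [0, 1]
m = 0.5, f(m) = -3.4375 (−); new bracket [0.5, 1]
m = 0.75, f(m) = 0.277344 (+); new bracket [0.5, 0.75]
m = 0.625, f(m) = -1.8645 (−); new bracket [0.625, 0.75]

[0.625, 0.75]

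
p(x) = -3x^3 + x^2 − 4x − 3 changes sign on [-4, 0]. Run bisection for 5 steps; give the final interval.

[-0.625, -0.5]

m = -2, p(m) = 33 (+); new bracket [-2, 0]
m = -1, p(m) = 5 (+); new bracket [-1, 0]
m = -0.5, p(m) = -0.375 (−); new bracket [-1, -0.5]
m = -0.75, p(m) = 1.8281 (+); new bracket [-0.75, -0.5]
m = -0.625, p(m) = 0.623 (+); new bracket [-0.625, -0.5]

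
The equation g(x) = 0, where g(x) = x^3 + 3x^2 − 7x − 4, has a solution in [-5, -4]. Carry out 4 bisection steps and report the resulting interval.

[-4.4375, -4.375]

m = -4.5, g(m) = -2.875 (−); new bracket [-4.5, -4]
m = -4.25, g(m) = 3.171875 (+); new bracket [-4.5, -4.25]
m = -4.375, g(m) = 0.306641 (+); new bracket [-4.5, -4.375]
m = -4.4375, g(m) = -1.2439 (−); new bracket [-4.4375, -4.375]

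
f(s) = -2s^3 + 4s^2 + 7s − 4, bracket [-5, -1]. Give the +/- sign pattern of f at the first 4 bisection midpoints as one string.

f(-3) = 65 > 0, so the root lies in [-3, -1]
f(-2) = 14 > 0, so the root lies in [-2, -1]
f(-1.5) = 1.25 > 0, so the root lies in [-1.5, -1]
f(-1.25) = -2.5938 < 0, so the root lies in [-1.5, -1.25]

+++-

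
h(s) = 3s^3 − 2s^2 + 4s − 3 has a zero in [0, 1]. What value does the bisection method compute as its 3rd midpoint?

0.625

s = 0.5 gives h = -1.125, negative; keep [0.5, 1]
s = 0.75 gives h = 0.140625, positive; keep [0.5, 0.75]
s = 0.625 gives h = -0.548828, negative; keep [0.625, 0.75]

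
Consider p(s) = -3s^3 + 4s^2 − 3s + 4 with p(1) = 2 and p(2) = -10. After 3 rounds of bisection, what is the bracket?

midpoint 1.5: p = -1.625 < 0 → [1, 1.5]
midpoint 1.25: p = 0.640625 > 0 → [1.25, 1.5]
midpoint 1.375: p = -0.361328 < 0 → [1.25, 1.375]

[1.25, 1.375]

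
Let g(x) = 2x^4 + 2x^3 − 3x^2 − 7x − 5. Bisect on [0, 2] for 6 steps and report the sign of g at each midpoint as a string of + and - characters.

--+-+-

midpoint 1: g = -11 < 0 → [1, 2]
midpoint 1.5: g = -5.375 < 0 → [1.5, 2]
midpoint 1.75: g = 3.039062 > 0 → [1.5, 1.75]
midpoint 1.625: g = -1.769 < 0 → [1.625, 1.75]
midpoint 1.6875: g = 0.4737 > 0 → [1.625, 1.6875]
midpoint 1.65625: g = -0.6866 < 0 → [1.65625, 1.6875]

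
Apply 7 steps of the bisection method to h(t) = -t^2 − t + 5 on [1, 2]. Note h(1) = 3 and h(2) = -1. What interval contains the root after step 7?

t = 1.5 gives h = 1.25, positive; keep [1.5, 2]
t = 1.75 gives h = 0.1875, positive; keep [1.75, 2]
t = 1.875 gives h = -0.390625, negative; keep [1.75, 1.875]
t = 1.8125 gives h = -0.0977, negative; keep [1.75, 1.8125]
t = 1.78125 gives h = 0.0459, positive; keep [1.78125, 1.8125]
t = 1.796875 gives h = -0.0256, negative; keep [1.78125, 1.796875]
t = 1.7890625 gives h = 0.0102, positive; keep [1.7890625, 1.796875]

[1.7890625, 1.796875]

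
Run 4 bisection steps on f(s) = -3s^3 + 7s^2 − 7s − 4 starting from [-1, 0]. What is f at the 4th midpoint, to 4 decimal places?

0.6536

m = -0.5, f(m) = 1.625 (+); new bracket [-0.5, 0]
m = -0.25, f(m) = -1.765625 (−); new bracket [-0.5, -0.25]
m = -0.375, f(m) = -0.232422 (−); new bracket [-0.5, -0.375]
m = -0.4375, f(m) = 0.6536 (+); new bracket [-0.4375, -0.375]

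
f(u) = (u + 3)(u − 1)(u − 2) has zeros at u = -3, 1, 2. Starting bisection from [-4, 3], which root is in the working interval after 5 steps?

-3

u = -0.5 gives f = 9.375, positive; keep [-4, -0.5]
u = -2.25 gives f = 10.359375, positive; keep [-4, -2.25]
u = -3.125 gives f = -2.642578, negative; keep [-3.125, -2.25]
u = -2.6875 gives f = 5.4016, positive; keep [-3.125, -2.6875]
u = -2.90625 gives f = 1.7967, positive; keep [-3.125, -2.90625]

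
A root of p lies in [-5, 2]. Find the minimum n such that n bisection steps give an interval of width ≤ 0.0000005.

Width after n steps is 7/2^n. Need 2^n ≥ 7/0.0000005 = 14000000.
2^23 = 8388608 < 14000000 ≤ 2^24 = 16777216, so n = 24.

24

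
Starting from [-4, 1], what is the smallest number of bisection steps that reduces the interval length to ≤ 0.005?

10

Width after n steps is 5/2^n. Need 2^n ≥ 5/0.005 = 1000.
2^9 = 512 < 1000 ≤ 2^10 = 1024, so n = 10.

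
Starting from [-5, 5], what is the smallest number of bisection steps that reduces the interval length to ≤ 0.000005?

Width after n steps is 10/2^n. Need 2^n ≥ 10/0.000005 = 2000000.
2^20 = 1048576 < 2000000 ≤ 2^21 = 2097152, so n = 21.

21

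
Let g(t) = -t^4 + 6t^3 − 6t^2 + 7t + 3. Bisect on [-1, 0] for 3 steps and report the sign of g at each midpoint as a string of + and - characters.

-+-

midpoint -0.5: g = -2.8125 < 0 → [-0.5, 0]
midpoint -0.25: g = 0.777344 > 0 → [-0.5, -0.25]
midpoint -0.375: g = -0.804932 < 0 → [-0.375, -0.25]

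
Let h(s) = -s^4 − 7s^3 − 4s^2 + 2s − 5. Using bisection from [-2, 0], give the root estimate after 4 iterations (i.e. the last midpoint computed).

m = -1, h(m) = -5 (−); new bracket [-2, -1]
m = -1.5, h(m) = 1.5625 (+); new bracket [-1.5, -1]
m = -1.25, h(m) = -2.519531 (−); new bracket [-1.5, -1.25]
m = -1.375, h(m) = -0.6897 (−); new bracket [-1.5, -1.375]

-1.375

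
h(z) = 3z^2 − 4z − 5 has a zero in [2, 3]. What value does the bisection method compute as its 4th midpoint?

2.0625

m = 2.5, h(m) = 3.75 (+); new bracket [2, 2.5]
m = 2.25, h(m) = 1.1875 (+); new bracket [2, 2.25]
m = 2.125, h(m) = 0.046875 (+); new bracket [2, 2.125]
m = 2.0625, h(m) = -0.4883 (−); new bracket [2.0625, 2.125]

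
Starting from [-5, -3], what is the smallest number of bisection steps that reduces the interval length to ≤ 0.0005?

12

Width after n steps is 2/2^n. Need 2^n ≥ 2/0.0005 = 4000.
2^11 = 2048 < 4000 ≤ 2^12 = 4096, so n = 12.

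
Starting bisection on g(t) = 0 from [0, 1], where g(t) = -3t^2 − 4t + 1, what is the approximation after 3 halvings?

0.125

g(0.5) = -1.75 < 0, so the root lies in [0, 0.5]
g(0.25) = -0.1875 < 0, so the root lies in [0, 0.25]
g(0.125) = 0.453125 > 0, so the root lies in [0.125, 0.25]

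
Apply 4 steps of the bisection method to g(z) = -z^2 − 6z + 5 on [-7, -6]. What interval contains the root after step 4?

m = -6.5, g(m) = 1.75 (+); new bracket [-7, -6.5]
m = -6.75, g(m) = -0.0625 (−); new bracket [-6.75, -6.5]
m = -6.625, g(m) = 0.859375 (+); new bracket [-6.75, -6.625]
m = -6.6875, g(m) = 0.4023 (+); new bracket [-6.75, -6.6875]

[-6.75, -6.6875]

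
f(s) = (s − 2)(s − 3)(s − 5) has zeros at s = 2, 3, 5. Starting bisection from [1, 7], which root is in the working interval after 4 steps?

m = 4, f(m) = -2 (−); new bracket [4, 7]
m = 5.5, f(m) = 4.375 (+); new bracket [4, 5.5]
m = 4.75, f(m) = -1.203125 (−); new bracket [4.75, 5.5]
m = 5.125, f(m) = 0.8301 (+); new bracket [4.75, 5.125]

5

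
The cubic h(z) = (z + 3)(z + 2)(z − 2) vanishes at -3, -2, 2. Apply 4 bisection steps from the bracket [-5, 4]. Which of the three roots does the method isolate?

2

h(-0.5) = -9.375 < 0, so the root lies in [-0.5, 4]
h(1.75) = -4.453125 < 0, so the root lies in [1.75, 4]
h(2.875) = 25.060547 > 0, so the root lies in [1.75, 2.875]
h(2.3125) = 7.1594 > 0, so the root lies in [1.75, 2.3125]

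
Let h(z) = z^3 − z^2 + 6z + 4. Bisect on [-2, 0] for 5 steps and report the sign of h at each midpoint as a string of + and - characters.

-+--+

midpoint -1: h = -4 < 0 → [-1, 0]
midpoint -0.5: h = 0.625 > 0 → [-1, -0.5]
midpoint -0.75: h = -1.484375 < 0 → [-0.75, -0.5]
midpoint -0.625: h = -0.3848 < 0 → [-0.625, -0.5]
midpoint -0.5625: h = 0.1306 > 0 → [-0.625, -0.5625]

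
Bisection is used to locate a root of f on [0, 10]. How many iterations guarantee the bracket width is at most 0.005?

11

Width after n steps is 10/2^n. Need 2^n ≥ 10/0.005 = 2000.
2^10 = 1024 < 2000 ≤ 2^11 = 2048, so n = 11.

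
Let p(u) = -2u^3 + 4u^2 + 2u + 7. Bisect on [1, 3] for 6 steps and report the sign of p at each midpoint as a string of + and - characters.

m = 2, p(m) = 11 (+); new bracket [2, 3]
m = 2.5, p(m) = 5.75 (+); new bracket [2.5, 3]
m = 2.75, p(m) = 1.15625 (+); new bracket [2.75, 3]
m = 2.875, p(m) = -1.7148 (−); new bracket [2.75, 2.875]
m = 2.8125, p(m) = -0.229 (−); new bracket [2.75, 2.8125]
m = 2.78125, p(m) = 0.476 (+); new bracket [2.78125, 2.8125]

+++--+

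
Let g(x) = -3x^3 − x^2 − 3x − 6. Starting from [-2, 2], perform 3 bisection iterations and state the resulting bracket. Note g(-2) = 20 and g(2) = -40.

x = 0 gives g = -6, negative; keep [-2, 0]
x = -1 gives g = -1, negative; keep [-2, -1]
x = -1.5 gives g = 6.375, positive; keep [-1.5, -1]

[-1.5, -1]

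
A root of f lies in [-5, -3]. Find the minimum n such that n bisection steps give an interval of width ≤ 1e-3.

Width after n steps is 2/2^n. Need 2^n ≥ 2/1e-3 = 2000.
2^10 = 1024 < 2000 ≤ 2^11 = 2048, so n = 11.

11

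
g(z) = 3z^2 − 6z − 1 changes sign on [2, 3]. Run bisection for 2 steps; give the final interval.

[2, 2.25]

z = 2.5 gives g = 2.75, positive; keep [2, 2.5]
z = 2.25 gives g = 0.6875, positive; keep [2, 2.25]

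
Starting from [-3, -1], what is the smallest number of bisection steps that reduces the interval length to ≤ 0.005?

Width after n steps is 2/2^n. Need 2^n ≥ 2/0.005 = 400.
2^8 = 256 < 400 ≤ 2^9 = 512, so n = 9.

9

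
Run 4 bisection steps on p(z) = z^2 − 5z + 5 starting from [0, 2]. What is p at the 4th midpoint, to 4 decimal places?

m = 1, p(m) = 1 (+); new bracket [1, 2]
m = 1.5, p(m) = -0.25 (−); new bracket [1, 1.5]
m = 1.25, p(m) = 0.3125 (+); new bracket [1.25, 1.5]
m = 1.375, p(m) = 0.0156 (+); new bracket [1.375, 1.5]

0.0156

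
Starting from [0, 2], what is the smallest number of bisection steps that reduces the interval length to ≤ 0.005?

Width after n steps is 2/2^n. Need 2^n ≥ 2/0.005 = 400.
2^8 = 256 < 400 ≤ 2^9 = 512, so n = 9.

9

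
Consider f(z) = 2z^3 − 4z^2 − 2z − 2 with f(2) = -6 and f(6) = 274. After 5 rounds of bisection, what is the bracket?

[2.5, 2.625]

f(4) = 54 > 0, so the root lies in [2, 4]
f(3) = 10 > 0, so the root lies in [2, 3]
f(2.5) = -0.75 < 0, so the root lies in [2.5, 3]
f(2.75) = 3.8438 > 0, so the root lies in [2.5, 2.75]
f(2.625) = 1.3633 > 0, so the root lies in [2.5, 2.625]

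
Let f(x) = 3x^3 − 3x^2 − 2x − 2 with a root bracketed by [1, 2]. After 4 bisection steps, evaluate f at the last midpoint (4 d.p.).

0.4983

midpoint 1.5: f = -1.625 < 0 → [1.5, 2]
midpoint 1.75: f = 1.390625 > 0 → [1.5, 1.75]
midpoint 1.625: f = -0.298828 < 0 → [1.625, 1.75]
midpoint 1.6875: f = 0.4983 > 0 → [1.625, 1.6875]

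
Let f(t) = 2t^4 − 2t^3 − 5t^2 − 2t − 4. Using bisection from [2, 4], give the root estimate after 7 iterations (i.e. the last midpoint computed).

2.390625

midpoint 3: f = 53 > 0 → [2, 3]
midpoint 2.5: f = 6.625 > 0 → [2, 2.5]
midpoint 2.25: f = -5.335938 < 0 → [2.25, 2.5]
midpoint 2.375: f = -0.1128 < 0 → [2.375, 2.5]
midpoint 2.4375: f = 3.0542 > 0 → [2.375, 2.4375]
midpoint 2.40625: f = 1.4218 > 0 → [2.375, 2.40625]
midpoint 2.390625: f = 0.6425 > 0 → [2.375, 2.390625]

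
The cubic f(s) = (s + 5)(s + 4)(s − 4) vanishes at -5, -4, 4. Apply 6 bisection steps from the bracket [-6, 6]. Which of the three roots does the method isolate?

4

midpoint 0: f = -80 < 0 → [0, 6]
midpoint 3: f = -56 < 0 → [3, 6]
midpoint 4.5: f = 40.375 > 0 → [3, 4.5]
midpoint 3.75: f = -16.9531 < 0 → [3.75, 4.5]
midpoint 4.125: f = 9.2676 > 0 → [3.75, 4.125]
midpoint 3.9375: f = -4.4338 < 0 → [3.9375, 4.125]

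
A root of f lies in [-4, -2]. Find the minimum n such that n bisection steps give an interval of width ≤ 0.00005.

16

Width after n steps is 2/2^n. Need 2^n ≥ 2/0.00005 = 40000.
2^15 = 32768 < 40000 ≤ 2^16 = 65536, so n = 16.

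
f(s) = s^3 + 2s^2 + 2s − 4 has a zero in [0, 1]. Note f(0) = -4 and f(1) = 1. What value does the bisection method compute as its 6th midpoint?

f(0.5) = -2.375 < 0, so the root lies in [0.5, 1]
f(0.75) = -0.953125 < 0, so the root lies in [0.75, 1]
f(0.875) = -0.048828 < 0, so the root lies in [0.875, 1]
f(0.9375) = 0.4568 > 0, so the root lies in [0.875, 0.9375]
f(0.90625) = 0.1994 > 0, so the root lies in [0.875, 0.90625]
f(0.890625) = 0.0741 > 0, so the root lies in [0.875, 0.890625]

0.890625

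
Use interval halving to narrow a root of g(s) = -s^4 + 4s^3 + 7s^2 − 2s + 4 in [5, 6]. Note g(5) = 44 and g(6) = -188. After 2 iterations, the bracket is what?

g(5.5) = -44.8125 < 0, so the root lies in [5, 5.5]
g(5.25) = 5.558594 > 0, so the root lies in [5.25, 5.5]

[5.25, 5.5]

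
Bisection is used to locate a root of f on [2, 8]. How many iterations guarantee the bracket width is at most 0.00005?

17

Width after n steps is 6/2^n. Need 2^n ≥ 6/0.00005 = 120000.
2^16 = 65536 < 120000 ≤ 2^17 = 131072, so n = 17.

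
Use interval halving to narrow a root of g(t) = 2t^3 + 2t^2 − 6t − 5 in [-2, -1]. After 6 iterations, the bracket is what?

[-1.890625, -1.875]

g(-1.5) = 1.75 > 0, so the root lies in [-2, -1.5]
g(-1.75) = 0.90625 > 0, so the root lies in [-2, -1.75]
g(-1.875) = 0.097656 > 0, so the root lies in [-2, -1.875]
g(-1.9375) = -0.4136 < 0, so the root lies in [-1.9375, -1.875]
g(-1.90625) = -0.1487 < 0, so the root lies in [-1.90625, -1.875]
g(-1.890625) = -0.0233 < 0, so the root lies in [-1.890625, -1.875]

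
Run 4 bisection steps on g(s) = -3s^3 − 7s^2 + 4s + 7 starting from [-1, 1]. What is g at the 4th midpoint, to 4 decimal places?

midpoint 0: g = 7 > 0 → [-1, 0]
midpoint -0.5: g = 3.625 > 0 → [-1, -0.5]
midpoint -0.75: g = 1.328125 > 0 → [-1, -0.75]
midpoint -0.875: g = 0.1504 > 0 → [-1, -0.875]

0.1504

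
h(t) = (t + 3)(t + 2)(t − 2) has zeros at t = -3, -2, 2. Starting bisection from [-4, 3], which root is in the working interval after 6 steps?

t = -0.5 gives h = -9.375, negative; keep [-0.5, 3]
t = 1.25 gives h = -10.359375, negative; keep [1.25, 3]
t = 2.125 gives h = 2.642578, positive; keep [1.25, 2.125]
t = 1.6875 gives h = -5.4016, negative; keep [1.6875, 2.125]
t = 1.90625 gives h = -1.7967, negative; keep [1.90625, 2.125]
t = 2.015625 gives h = 0.3147, positive; keep [1.90625, 2.015625]

2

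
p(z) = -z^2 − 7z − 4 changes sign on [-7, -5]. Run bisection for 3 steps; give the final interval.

m = -6, p(m) = 2 (+); new bracket [-7, -6]
m = -6.5, p(m) = -0.75 (−); new bracket [-6.5, -6]
m = -6.25, p(m) = 0.6875 (+); new bracket [-6.5, -6.25]

[-6.5, -6.25]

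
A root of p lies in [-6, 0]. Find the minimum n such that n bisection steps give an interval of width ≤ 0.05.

7

Width after n steps is 6/2^n. Need 2^n ≥ 6/0.05 = 120.
2^6 = 64 < 120 ≤ 2^7 = 128, so n = 7.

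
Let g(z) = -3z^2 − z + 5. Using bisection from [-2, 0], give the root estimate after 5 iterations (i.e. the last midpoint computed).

g(-1) = 3 > 0, so the root lies in [-2, -1]
g(-1.5) = -0.25 < 0, so the root lies in [-1.5, -1]
g(-1.25) = 1.5625 > 0, so the root lies in [-1.5, -1.25]
g(-1.375) = 0.7031 > 0, so the root lies in [-1.5, -1.375]
g(-1.4375) = 0.2383 > 0, so the root lies in [-1.5, -1.4375]

-1.4375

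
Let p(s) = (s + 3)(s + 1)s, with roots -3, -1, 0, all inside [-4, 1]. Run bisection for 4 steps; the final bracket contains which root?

-3

p(-1.5) = 1.125 > 0, so the root lies in [-4, -1.5]
p(-2.75) = 1.203125 > 0, so the root lies in [-4, -2.75]
p(-3.375) = -3.005859 < 0, so the root lies in [-3.375, -2.75]
p(-3.0625) = -0.3948 < 0, so the root lies in [-3.0625, -2.75]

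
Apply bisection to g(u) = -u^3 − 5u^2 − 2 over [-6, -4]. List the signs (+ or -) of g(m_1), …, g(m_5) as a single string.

midpoint -5: g = -2 < 0 → [-6, -5]
midpoint -5.5: g = 13.125 > 0 → [-5.5, -5]
midpoint -5.25: g = 4.890625 > 0 → [-5.25, -5]
midpoint -5.125: g = 1.2832 > 0 → [-5.125, -5]
midpoint -5.0625: g = -0.3982 < 0 → [-5.125, -5.0625]

-+++-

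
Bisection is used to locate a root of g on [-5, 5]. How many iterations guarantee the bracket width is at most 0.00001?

20

Width after n steps is 10/2^n. Need 2^n ≥ 10/0.00001 = 1000000.
2^19 = 524288 < 1000000 ≤ 2^20 = 1048576, so n = 20.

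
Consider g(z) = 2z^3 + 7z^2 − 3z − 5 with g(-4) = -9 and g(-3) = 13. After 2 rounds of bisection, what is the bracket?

g(-3.5) = 5.5 > 0, so the root lies in [-4, -3.5]
g(-3.75) = -0.78125 < 0, so the root lies in [-3.75, -3.5]

[-3.75, -3.5]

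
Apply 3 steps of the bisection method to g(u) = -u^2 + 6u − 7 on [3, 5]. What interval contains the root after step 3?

m = 4, g(m) = 1 (+); new bracket [4, 5]
m = 4.5, g(m) = -0.25 (−); new bracket [4, 4.5]
m = 4.25, g(m) = 0.4375 (+); new bracket [4.25, 4.5]

[4.25, 4.5]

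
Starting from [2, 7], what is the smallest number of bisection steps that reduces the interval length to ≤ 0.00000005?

Width after n steps is 5/2^n. Need 2^n ≥ 5/0.00000005 = 100000000.
2^26 = 67108864 < 100000000 ≤ 2^27 = 134217728, so n = 27.

27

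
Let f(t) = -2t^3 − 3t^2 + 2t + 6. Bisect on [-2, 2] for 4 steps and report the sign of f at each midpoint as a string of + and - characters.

++--

f(0) = 6 > 0, so the root lies in [0, 2]
f(1) = 3 > 0, so the root lies in [1, 2]
f(1.5) = -4.5 < 0, so the root lies in [1, 1.5]
f(1.25) = -0.0938 < 0, so the root lies in [1, 1.25]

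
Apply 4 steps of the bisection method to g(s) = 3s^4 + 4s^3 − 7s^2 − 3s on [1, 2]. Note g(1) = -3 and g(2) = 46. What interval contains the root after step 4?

[1.1875, 1.25]

s = 1.5 gives g = 8.4375, positive; keep [1, 1.5]
s = 1.25 gives g = 0.449219, positive; keep [1, 1.25]
s = 1.125 gives g = -1.733643, negative; keep [1.125, 1.25]
s = 1.1875 gives g = -0.7697, negative; keep [1.1875, 1.25]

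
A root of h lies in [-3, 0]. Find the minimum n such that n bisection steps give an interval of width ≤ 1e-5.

19

Width after n steps is 3/2^n. Need 2^n ≥ 3/1e-5 = 300000.
2^18 = 262144 < 300000 ≤ 2^19 = 524288, so n = 19.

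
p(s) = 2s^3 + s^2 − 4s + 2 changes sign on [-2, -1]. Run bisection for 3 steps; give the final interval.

m = -1.5, p(m) = 3.5 (+); new bracket [-2, -1.5]
m = -1.75, p(m) = 1.34375 (+); new bracket [-2, -1.75]
m = -1.875, p(m) = -0.167969 (−); new bracket [-1.875, -1.75]

[-1.875, -1.75]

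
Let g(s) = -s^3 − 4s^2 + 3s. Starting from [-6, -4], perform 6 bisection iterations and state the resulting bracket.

[-4.65625, -4.625]

s = -5 gives g = 10, positive; keep [-5, -4]
s = -4.5 gives g = -3.375, negative; keep [-5, -4.5]
s = -4.75 gives g = 2.671875, positive; keep [-4.75, -4.5]
s = -4.625 gives g = -0.5059, negative; keep [-4.75, -4.625]
s = -4.6875 gives g = 1.0437, positive; keep [-4.6875, -4.625]
s = -4.65625 gives g = 0.2592, positive; keep [-4.65625, -4.625]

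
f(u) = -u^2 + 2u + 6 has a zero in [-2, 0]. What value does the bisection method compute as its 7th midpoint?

-1.640625

f(-1) = 3 > 0, so the root lies in [-2, -1]
f(-1.5) = 0.75 > 0, so the root lies in [-2, -1.5]
f(-1.75) = -0.5625 < 0, so the root lies in [-1.75, -1.5]
f(-1.625) = 0.1094 > 0, so the root lies in [-1.75, -1.625]
f(-1.6875) = -0.2227 < 0, so the root lies in [-1.6875, -1.625]
f(-1.65625) = -0.0557 < 0, so the root lies in [-1.65625, -1.625]
f(-1.640625) = 0.0271 > 0, so the root lies in [-1.65625, -1.640625]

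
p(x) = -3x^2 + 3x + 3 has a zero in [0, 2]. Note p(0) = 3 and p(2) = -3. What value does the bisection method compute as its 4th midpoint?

x = 1 gives p = 3, positive; keep [1, 2]
x = 1.5 gives p = 0.75, positive; keep [1.5, 2]
x = 1.75 gives p = -0.9375, negative; keep [1.5, 1.75]
x = 1.625 gives p = -0.0469, negative; keep [1.5, 1.625]

1.625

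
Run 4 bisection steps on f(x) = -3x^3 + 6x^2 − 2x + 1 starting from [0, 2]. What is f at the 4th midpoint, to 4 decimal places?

m = 1, f(m) = 2 (+); new bracket [1, 2]
m = 1.5, f(m) = 1.375 (+); new bracket [1.5, 2]
m = 1.75, f(m) = -0.203125 (−); new bracket [1.5, 1.75]
m = 1.625, f(m) = 0.7207 (+); new bracket [1.625, 1.75]

0.7207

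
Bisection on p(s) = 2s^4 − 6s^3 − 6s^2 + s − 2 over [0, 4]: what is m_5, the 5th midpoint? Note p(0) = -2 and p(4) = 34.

3.875

p(2) = -40 < 0, so the root lies in [2, 4]
p(3) = -53 < 0, so the root lies in [3, 4]
p(3.5) = -29.125 < 0, so the root lies in [3.5, 4]
p(3.75) = -3.5234 < 0, so the root lies in [3.75, 4]
p(3.875) = 13.606 > 0, so the root lies in [3.75, 3.875]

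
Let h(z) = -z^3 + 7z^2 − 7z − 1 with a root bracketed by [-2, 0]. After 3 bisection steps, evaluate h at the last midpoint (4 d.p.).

1.2031

z = -1 gives h = 14, positive; keep [-1, 0]
z = -0.5 gives h = 4.375, positive; keep [-0.5, 0]
z = -0.25 gives h = 1.203125, positive; keep [-0.25, 0]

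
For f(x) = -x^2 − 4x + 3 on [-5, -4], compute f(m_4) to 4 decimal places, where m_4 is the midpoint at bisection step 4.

-0.2227

f(-4.5) = 0.75 > 0, so the root lies in [-5, -4.5]
f(-4.75) = -0.5625 < 0, so the root lies in [-4.75, -4.5]
f(-4.625) = 0.109375 > 0, so the root lies in [-4.75, -4.625]
f(-4.6875) = -0.2227 < 0, so the root lies in [-4.6875, -4.625]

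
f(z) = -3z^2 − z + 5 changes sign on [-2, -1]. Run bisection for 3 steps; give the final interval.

[-1.5, -1.375]

m = -1.5, f(m) = -0.25 (−); new bracket [-1.5, -1]
m = -1.25, f(m) = 1.5625 (+); new bracket [-1.5, -1.25]
m = -1.375, f(m) = 0.703125 (+); new bracket [-1.5, -1.375]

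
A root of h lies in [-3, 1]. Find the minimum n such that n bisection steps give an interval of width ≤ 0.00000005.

27

Width after n steps is 4/2^n. Need 2^n ≥ 4/0.00000005 = 80000000.
2^26 = 67108864 < 80000000 ≤ 2^27 = 134217728, so n = 27.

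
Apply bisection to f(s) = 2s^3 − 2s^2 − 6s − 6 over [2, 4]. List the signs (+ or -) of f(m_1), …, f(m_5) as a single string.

+-++-

s = 3 gives f = 12, positive; keep [2, 3]
s = 2.5 gives f = -2.25, negative; keep [2.5, 3]
s = 2.75 gives f = 3.96875, positive; keep [2.5, 2.75]
s = 2.625 gives f = 0.6445, positive; keep [2.5, 2.625]
s = 2.5625 gives f = -0.855, negative; keep [2.5625, 2.625]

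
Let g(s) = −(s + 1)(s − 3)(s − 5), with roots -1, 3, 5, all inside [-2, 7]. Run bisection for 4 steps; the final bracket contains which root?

-1

s = 2.5 gives g = -4.375, negative; keep [-2, 2.5]
s = 0.25 gives g = -16.328125, negative; keep [-2, 0.25]
s = -0.875 gives g = -2.845703, negative; keep [-2, -0.875]
s = -1.4375 gives g = 12.4978, positive; keep [-1.4375, -0.875]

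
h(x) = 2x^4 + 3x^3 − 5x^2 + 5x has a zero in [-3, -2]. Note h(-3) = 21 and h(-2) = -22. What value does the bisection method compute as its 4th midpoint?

x = -2.5 gives h = -12.5, negative; keep [-3, -2.5]
x = -2.75 gives h = 0.429688, positive; keep [-2.75, -2.5]
x = -2.625 gives h = -6.880371, negative; keep [-2.75, -2.625]
x = -2.6875 gives h = -3.4499, negative; keep [-2.75, -2.6875]

-2.6875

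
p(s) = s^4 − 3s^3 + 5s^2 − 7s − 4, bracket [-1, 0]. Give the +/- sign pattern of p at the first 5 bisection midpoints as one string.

m = -0.5, p(m) = 1.1875 (+); new bracket [-0.5, 0]
m = -0.25, p(m) = -1.886719 (−); new bracket [-0.5, -0.25]
m = -0.375, p(m) = -0.493896 (−); new bracket [-0.5, -0.375]
m = -0.4375, p(m) = 0.3074 (+); new bracket [-0.4375, -0.375]
m = -0.40625, p(m) = -0.1027 (−); new bracket [-0.4375, -0.40625]

+--+-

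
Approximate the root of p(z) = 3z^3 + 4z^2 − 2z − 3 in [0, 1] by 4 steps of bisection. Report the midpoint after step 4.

z = 0.5 gives p = -2.625, negative; keep [0.5, 1]
z = 0.75 gives p = -0.984375, negative; keep [0.75, 1]
z = 0.875 gives p = 0.322266, positive; keep [0.75, 0.875]
z = 0.8125 gives p = -0.3752, negative; keep [0.8125, 0.875]

0.8125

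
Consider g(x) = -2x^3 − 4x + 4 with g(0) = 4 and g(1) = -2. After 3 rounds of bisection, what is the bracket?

midpoint 0.5: g = 1.75 > 0 → [0.5, 1]
midpoint 0.75: g = 0.15625 > 0 → [0.75, 1]
midpoint 0.875: g = -0.839844 < 0 → [0.75, 0.875]

[0.75, 0.875]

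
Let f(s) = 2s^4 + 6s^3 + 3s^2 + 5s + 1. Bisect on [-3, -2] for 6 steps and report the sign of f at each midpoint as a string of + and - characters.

s = -2.5 gives f = -8.375, negative; keep [-3, -2.5]
s = -2.75 gives f = -0.460938, negative; keep [-3, -2.75]
s = -2.875 gives f = 5.480957, positive; keep [-2.875, -2.75]
s = -2.8125 gives f = 2.3252, positive; keep [-2.8125, -2.75]
s = -2.78125 gives f = 0.8875, positive; keep [-2.78125, -2.75]
s = -2.765625 gives f = 0.2023, positive; keep [-2.765625, -2.75]

--++++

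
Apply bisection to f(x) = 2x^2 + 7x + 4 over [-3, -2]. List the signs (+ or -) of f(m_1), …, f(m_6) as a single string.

--+++-

x = -2.5 gives f = -1, negative; keep [-3, -2.5]
x = -2.75 gives f = -0.125, negative; keep [-3, -2.75]
x = -2.875 gives f = 0.40625, positive; keep [-2.875, -2.75]
x = -2.8125 gives f = 0.1328, positive; keep [-2.8125, -2.75]
x = -2.78125 gives f = 0.002, positive; keep [-2.78125, -2.75]
x = -2.765625 gives f = -0.062, negative; keep [-2.78125, -2.765625]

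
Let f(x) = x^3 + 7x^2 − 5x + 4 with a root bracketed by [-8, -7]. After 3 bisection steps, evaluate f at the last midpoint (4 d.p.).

x = -7.5 gives f = 13.375, positive; keep [-8, -7.5]
x = -7.75 gives f = -2.296875, negative; keep [-7.75, -7.5]
x = -7.625 gives f = 5.787109, positive; keep [-7.75, -7.625]

5.7871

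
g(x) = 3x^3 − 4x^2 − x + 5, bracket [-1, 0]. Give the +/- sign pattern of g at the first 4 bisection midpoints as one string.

+++-

g(-0.5) = 4.125 > 0, so the root lies in [-1, -0.5]
g(-0.75) = 2.234375 > 0, so the root lies in [-1, -0.75]
g(-0.875) = 0.802734 > 0, so the root lies in [-1, -0.875]
g(-0.9375) = -0.05 < 0, so the root lies in [-0.9375, -0.875]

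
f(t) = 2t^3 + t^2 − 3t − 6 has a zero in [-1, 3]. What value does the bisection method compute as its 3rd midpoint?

m = 1, f(m) = -6 (−); new bracket [1, 3]
m = 2, f(m) = 8 (+); new bracket [1, 2]
m = 1.5, f(m) = -1.5 (−); new bracket [1.5, 2]

1.5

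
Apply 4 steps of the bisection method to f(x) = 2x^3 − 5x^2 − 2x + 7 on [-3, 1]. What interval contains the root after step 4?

[-1.25, -1]

m = -1, f(m) = 2 (+); new bracket [-3, -1]
m = -2, f(m) = -25 (−); new bracket [-2, -1]
m = -1.5, f(m) = -8 (−); new bracket [-1.5, -1]
m = -1.25, f(m) = -2.2188 (−); new bracket [-1.25, -1]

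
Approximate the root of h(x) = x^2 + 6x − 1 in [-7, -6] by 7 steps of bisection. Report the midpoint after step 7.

-6.1640625

x = -6.5 gives h = 2.25, positive; keep [-6.5, -6]
x = -6.25 gives h = 0.5625, positive; keep [-6.25, -6]
x = -6.125 gives h = -0.234375, negative; keep [-6.25, -6.125]
x = -6.1875 gives h = 0.1602, positive; keep [-6.1875, -6.125]
x = -6.15625 gives h = -0.0381, negative; keep [-6.1875, -6.15625]
x = -6.171875 gives h = 0.0608, positive; keep [-6.171875, -6.15625]
x = -6.1640625 gives h = 0.0113, positive; keep [-6.1640625, -6.15625]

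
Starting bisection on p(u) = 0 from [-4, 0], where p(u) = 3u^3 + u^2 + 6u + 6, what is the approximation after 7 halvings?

-0.84375

midpoint -2: p = -26 < 0 → [-2, 0]
midpoint -1: p = -2 < 0 → [-1, 0]
midpoint -0.5: p = 2.875 > 0 → [-1, -0.5]
midpoint -0.75: p = 0.7969 > 0 → [-1, -0.75]
midpoint -0.875: p = -0.4941 < 0 → [-0.875, -0.75]
midpoint -0.8125: p = 0.176 > 0 → [-0.875, -0.8125]
midpoint -0.84375: p = -0.1526 < 0 → [-0.84375, -0.8125]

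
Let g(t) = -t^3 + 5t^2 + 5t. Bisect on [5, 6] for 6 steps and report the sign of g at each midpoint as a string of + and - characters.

++-++-

t = 5.5 gives g = 12.375, positive; keep [5.5, 6]
t = 5.75 gives g = 3.953125, positive; keep [5.75, 6]
t = 5.875 gives g = -0.826172, negative; keep [5.75, 5.875]
t = 5.8125 gives g = 1.6121, positive; keep [5.8125, 5.875]
t = 5.84375 gives g = 0.4052, positive; keep [5.84375, 5.875]
t = 5.859375 gives g = -0.2074, negative; keep [5.84375, 5.859375]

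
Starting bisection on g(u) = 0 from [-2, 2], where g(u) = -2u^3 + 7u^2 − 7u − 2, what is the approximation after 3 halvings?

-0.5

midpoint 0: g = -2 < 0 → [-2, 0]
midpoint -1: g = 14 > 0 → [-1, 0]
midpoint -0.5: g = 3.5 > 0 → [-0.5, 0]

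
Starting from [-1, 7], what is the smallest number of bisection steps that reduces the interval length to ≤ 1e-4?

17

Width after n steps is 8/2^n. Need 2^n ≥ 8/1e-4 = 80000.
2^16 = 65536 < 80000 ≤ 2^17 = 131072, so n = 17.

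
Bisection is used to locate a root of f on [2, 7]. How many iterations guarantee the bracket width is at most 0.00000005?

Width after n steps is 5/2^n. Need 2^n ≥ 5/0.00000005 = 100000000.
2^26 = 67108864 < 100000000 ≤ 2^27 = 134217728, so n = 27.

27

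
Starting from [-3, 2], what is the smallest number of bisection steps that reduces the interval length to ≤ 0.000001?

23

Width after n steps is 5/2^n. Need 2^n ≥ 5/0.000001 = 5000000.
2^22 = 4194304 < 5000000 ≤ 2^23 = 8388608, so n = 23.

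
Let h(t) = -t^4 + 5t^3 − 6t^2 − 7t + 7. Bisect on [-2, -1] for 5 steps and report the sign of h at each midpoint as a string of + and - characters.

t = -1.5 gives h = -17.9375, negative; keep [-1.5, -1]
t = -1.25 gives h = -5.832031, negative; keep [-1.25, -1]
t = -1.125 gives h = -1.439697, negative; keep [-1.125, -1]
t = -1.0625 gives h = 0.3923, positive; keep [-1.125, -1.0625]
t = -1.09375 gives h = -0.4948, negative; keep [-1.09375, -1.0625]

---+-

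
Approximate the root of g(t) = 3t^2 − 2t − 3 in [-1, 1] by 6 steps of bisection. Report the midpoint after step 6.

-0.71875

m = 0, g(m) = -3 (−); new bracket [-1, 0]
m = -0.5, g(m) = -1.25 (−); new bracket [-1, -0.5]
m = -0.75, g(m) = 0.1875 (+); new bracket [-0.75, -0.5]
m = -0.625, g(m) = -0.5781 (−); new bracket [-0.75, -0.625]
m = -0.6875, g(m) = -0.207 (−); new bracket [-0.75, -0.6875]
m = -0.71875, g(m) = -0.0127 (−); new bracket [-0.75, -0.71875]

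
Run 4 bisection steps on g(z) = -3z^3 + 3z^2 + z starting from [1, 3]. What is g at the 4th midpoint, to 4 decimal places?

-0.7520

midpoint 2: g = -10 < 0 → [1, 2]
midpoint 1.5: g = -1.875 < 0 → [1, 1.5]
midpoint 1.25: g = 0.078125 > 0 → [1.25, 1.5]
midpoint 1.375: g = -0.752 < 0 → [1.25, 1.375]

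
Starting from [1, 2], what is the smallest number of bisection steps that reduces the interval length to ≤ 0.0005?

11

Width after n steps is 1/2^n. Need 2^n ≥ 1/0.0005 = 2000.
2^10 = 1024 < 2000 ≤ 2^11 = 2048, so n = 11.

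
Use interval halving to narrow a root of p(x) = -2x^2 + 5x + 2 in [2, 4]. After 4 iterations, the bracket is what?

[2.75, 2.875]

p(3) = -1 < 0, so the root lies in [2, 3]
p(2.5) = 2 > 0, so the root lies in [2.5, 3]
p(2.75) = 0.625 > 0, so the root lies in [2.75, 3]
p(2.875) = -0.1562 < 0, so the root lies in [2.75, 2.875]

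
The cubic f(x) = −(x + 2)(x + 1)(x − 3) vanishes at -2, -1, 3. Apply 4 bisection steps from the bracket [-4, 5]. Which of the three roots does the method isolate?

3

midpoint 0.5: f = 9.375 > 0 → [0.5, 5]
midpoint 2.75: f = 4.453125 > 0 → [2.75, 5]
midpoint 3.875: f = -25.060547 < 0 → [2.75, 3.875]
midpoint 3.3125: f = -7.1594 < 0 → [2.75, 3.3125]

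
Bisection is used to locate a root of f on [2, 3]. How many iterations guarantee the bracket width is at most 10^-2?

Width after n steps is 1/2^n. Need 2^n ≥ 1/10^-2 = 100.
2^6 = 64 < 100 ≤ 2^7 = 128, so n = 7.

7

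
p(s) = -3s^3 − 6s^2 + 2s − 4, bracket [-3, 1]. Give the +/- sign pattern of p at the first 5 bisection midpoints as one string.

--+--

s = -1 gives p = -9, negative; keep [-3, -1]
s = -2 gives p = -8, negative; keep [-3, -2]
s = -2.5 gives p = 0.375, positive; keep [-2.5, -2]
s = -2.25 gives p = -4.7031, negative; keep [-2.5, -2.25]
s = -2.375 gives p = -2.4043, negative; keep [-2.5, -2.375]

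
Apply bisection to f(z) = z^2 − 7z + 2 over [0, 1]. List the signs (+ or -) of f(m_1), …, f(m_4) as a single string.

-+--

m = 0.5, f(m) = -1.25 (−); new bracket [0, 0.5]
m = 0.25, f(m) = 0.3125 (+); new bracket [0.25, 0.5]
m = 0.375, f(m) = -0.484375 (−); new bracket [0.25, 0.375]
m = 0.3125, f(m) = -0.0898 (−); new bracket [0.25, 0.3125]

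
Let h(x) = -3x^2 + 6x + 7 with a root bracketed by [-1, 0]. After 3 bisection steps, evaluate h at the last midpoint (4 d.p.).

h(-0.5) = 3.25 > 0, so the root lies in [-1, -0.5]
h(-0.75) = 0.8125 > 0, so the root lies in [-1, -0.75]
h(-0.875) = -0.546875 < 0, so the root lies in [-0.875, -0.75]

-0.5469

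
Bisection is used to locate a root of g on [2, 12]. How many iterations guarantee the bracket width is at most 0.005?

11

Width after n steps is 10/2^n. Need 2^n ≥ 10/0.005 = 2000.
2^10 = 1024 < 2000 ≤ 2^11 = 2048, so n = 11.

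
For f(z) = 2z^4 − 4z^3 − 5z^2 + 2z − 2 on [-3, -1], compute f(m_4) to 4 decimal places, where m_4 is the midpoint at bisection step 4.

-1.6792

midpoint -2: f = 38 > 0 → [-2, -1]
midpoint -1.5: f = 7.375 > 0 → [-1.5, -1]
midpoint -1.25: f = 0.382812 > 0 → [-1.25, -1]
midpoint -1.125: f = -1.6792 < 0 → [-1.25, -1.125]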